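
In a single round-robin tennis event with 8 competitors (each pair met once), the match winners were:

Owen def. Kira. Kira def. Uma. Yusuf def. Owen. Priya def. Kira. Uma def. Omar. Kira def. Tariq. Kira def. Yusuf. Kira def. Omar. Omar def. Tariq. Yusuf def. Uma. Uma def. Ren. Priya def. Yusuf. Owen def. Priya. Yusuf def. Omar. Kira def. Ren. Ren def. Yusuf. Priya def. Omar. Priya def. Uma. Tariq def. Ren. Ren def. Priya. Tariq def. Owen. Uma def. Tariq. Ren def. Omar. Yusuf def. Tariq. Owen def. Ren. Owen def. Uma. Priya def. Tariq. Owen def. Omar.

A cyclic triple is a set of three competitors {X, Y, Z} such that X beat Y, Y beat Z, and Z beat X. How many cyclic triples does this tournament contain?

Win totals: Tariq 2, Kira 5, Ren 3, Owen 5, Uma 3, Priya 5, Yusuf 4, Omar 1.
A competitor with w wins dominates both others in C(w,2) triples; summing gives 1 + 10 + 3 + 10 + 3 + 10 + 6 + 0 = 43 transitive triples.
Total triples C(8,3) = 56, so cyclic triples = 56 − 43 = 13.

13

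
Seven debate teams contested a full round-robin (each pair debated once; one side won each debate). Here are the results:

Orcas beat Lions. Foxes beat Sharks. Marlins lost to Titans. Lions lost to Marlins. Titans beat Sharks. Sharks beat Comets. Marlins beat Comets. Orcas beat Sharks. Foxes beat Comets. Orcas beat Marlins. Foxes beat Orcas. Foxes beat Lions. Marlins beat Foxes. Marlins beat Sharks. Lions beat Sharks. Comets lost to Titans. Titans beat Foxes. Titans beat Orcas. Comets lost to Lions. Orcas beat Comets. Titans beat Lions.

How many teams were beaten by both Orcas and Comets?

0

Orcas beat: Lions, Sharks, Comets, Marlins.
Comets beat: no one.
No one was beaten by both.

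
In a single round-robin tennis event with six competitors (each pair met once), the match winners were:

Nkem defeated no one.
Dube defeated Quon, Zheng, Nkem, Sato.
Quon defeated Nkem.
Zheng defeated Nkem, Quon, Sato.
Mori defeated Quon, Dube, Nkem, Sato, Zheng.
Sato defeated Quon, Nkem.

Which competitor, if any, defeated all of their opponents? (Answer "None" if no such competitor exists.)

Mori

Mori has 5 wins out of 5 opponents — a perfect record.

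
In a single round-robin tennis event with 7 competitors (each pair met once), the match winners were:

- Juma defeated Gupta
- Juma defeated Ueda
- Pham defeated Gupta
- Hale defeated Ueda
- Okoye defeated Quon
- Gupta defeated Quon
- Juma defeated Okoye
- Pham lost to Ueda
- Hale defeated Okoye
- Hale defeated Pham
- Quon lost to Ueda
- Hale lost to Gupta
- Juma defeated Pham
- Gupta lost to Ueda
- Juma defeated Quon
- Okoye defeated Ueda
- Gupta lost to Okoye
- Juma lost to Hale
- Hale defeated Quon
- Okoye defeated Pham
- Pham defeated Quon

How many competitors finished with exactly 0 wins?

Win totals: Ueda 3, Okoye 4, Hale 5, Pham 2, Gupta 2, Quon 0, Juma 5.
Exactly 0: Quon — 1 competitor.

1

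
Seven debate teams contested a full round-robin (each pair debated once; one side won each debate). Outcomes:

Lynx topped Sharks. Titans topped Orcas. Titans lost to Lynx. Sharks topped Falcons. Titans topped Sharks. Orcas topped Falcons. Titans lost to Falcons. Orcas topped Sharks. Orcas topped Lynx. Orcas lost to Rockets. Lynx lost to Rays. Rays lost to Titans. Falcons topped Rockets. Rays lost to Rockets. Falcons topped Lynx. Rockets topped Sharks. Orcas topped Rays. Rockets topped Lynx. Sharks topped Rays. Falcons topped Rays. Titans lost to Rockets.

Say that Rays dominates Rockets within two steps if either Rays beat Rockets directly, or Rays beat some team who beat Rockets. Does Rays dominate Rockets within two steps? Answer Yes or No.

Rays did not beat Rockets directly.
Rays beat Lynx, but each of them lost to Rockets. No two-step path.

No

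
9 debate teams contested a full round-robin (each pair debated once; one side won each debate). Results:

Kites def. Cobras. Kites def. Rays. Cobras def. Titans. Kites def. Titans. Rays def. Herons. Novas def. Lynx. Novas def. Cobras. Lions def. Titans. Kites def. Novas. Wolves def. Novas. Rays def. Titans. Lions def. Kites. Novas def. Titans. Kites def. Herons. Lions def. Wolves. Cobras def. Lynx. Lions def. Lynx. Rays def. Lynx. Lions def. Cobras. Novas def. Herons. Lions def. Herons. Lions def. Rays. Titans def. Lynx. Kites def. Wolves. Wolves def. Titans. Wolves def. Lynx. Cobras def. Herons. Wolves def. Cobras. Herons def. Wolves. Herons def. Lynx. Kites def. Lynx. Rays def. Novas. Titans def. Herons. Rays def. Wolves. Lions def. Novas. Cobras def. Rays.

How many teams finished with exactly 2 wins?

Win totals: Kites 7, Cobras 4, Rays 5, Titans 2, Novas 4, Wolves 4, Herons 2, Lynx 0, Lions 8.
Exactly 2: Titans, Herons — 2 teams.

2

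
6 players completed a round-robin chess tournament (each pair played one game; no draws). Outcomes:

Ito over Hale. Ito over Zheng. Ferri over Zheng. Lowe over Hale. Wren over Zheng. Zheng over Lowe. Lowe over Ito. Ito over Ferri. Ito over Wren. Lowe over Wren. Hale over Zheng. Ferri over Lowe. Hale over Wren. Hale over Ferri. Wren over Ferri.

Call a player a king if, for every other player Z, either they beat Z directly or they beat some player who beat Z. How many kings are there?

Zheng cannot reach Ferri in two steps.
Lowe reaches everyone (king).
Ito reaches everyone (king).
Wren cannot reach Ito, Hale in two steps.
Hale cannot reach Ito in two steps.
Ferri reaches everyone (king).
Kings: Lowe, Ito, Ferri — 3.

3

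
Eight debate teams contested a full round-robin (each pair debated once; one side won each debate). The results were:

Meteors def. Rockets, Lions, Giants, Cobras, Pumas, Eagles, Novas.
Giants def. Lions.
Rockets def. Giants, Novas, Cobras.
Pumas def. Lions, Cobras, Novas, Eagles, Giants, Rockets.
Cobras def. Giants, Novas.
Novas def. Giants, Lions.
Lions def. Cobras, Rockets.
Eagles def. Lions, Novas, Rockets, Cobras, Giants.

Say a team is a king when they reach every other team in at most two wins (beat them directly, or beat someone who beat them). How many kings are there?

1

Lions cannot reach Pumas, Meteors, Eagles in two steps.
Novas cannot reach Pumas, Meteors, Eagles in two steps.
Giants cannot reach Novas, Pumas, Meteors, Eagles in two steps.
Rockets cannot reach Pumas, Meteors, Eagles in two steps.
Pumas cannot reach Meteors in two steps.
Meteors reaches everyone (king).
Eagles cannot reach Pumas, Meteors in two steps.
Cobras cannot reach Rockets, Pumas, Meteors, Eagles in two steps.
Kings: Meteors — 1.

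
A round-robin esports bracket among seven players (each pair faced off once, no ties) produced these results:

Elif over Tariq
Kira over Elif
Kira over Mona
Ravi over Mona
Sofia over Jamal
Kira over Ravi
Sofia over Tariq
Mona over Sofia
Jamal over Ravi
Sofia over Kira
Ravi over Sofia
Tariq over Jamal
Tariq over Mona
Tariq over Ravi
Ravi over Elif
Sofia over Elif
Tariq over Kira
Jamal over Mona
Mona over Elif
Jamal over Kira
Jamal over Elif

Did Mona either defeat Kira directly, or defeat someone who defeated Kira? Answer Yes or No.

Yes

Mona did not beat Kira directly.
Mona beat Elif, Sofia. Of those, Sofia beat Kira.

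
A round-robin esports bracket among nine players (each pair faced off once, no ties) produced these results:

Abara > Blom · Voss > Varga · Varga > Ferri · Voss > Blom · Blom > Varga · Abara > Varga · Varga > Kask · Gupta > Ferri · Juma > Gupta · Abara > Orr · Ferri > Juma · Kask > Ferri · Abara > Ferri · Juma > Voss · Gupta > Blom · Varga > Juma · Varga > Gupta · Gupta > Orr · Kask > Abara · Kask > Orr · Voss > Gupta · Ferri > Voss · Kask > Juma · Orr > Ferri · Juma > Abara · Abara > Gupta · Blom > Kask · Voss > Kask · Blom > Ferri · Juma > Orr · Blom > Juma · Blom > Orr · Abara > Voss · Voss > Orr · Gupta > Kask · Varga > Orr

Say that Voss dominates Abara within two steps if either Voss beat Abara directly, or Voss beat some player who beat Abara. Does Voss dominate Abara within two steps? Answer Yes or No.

Voss did not beat Abara directly.
Voss beat Varga, Orr, Blom, Gupta, Kask. Of those, Kask beat Abara.

Yes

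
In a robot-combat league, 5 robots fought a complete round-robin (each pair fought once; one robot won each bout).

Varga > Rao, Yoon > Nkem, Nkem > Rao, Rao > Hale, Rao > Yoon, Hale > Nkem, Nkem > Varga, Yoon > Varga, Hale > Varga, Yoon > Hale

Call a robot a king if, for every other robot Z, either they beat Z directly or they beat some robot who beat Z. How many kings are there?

Nkem reaches everyone (king).
Hale cannot reach Yoon in two steps.
Rao reaches everyone (king).
Yoon reaches everyone (king).
Varga cannot reach Nkem in two steps.
Kings: Nkem, Rao, Yoon — 3.

3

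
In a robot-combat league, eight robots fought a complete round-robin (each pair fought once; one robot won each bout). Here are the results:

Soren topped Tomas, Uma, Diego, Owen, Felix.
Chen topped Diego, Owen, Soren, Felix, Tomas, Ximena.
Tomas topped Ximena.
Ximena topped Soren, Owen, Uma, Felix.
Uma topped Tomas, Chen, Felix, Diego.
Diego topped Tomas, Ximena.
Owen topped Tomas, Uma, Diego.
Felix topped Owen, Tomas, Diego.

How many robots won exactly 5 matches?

Win totals: Chen 6, Uma 4, Diego 2, Owen 3, Soren 5, Ximena 4, Felix 3, Tomas 1.
Exactly 5: Soren — 1 robot.

1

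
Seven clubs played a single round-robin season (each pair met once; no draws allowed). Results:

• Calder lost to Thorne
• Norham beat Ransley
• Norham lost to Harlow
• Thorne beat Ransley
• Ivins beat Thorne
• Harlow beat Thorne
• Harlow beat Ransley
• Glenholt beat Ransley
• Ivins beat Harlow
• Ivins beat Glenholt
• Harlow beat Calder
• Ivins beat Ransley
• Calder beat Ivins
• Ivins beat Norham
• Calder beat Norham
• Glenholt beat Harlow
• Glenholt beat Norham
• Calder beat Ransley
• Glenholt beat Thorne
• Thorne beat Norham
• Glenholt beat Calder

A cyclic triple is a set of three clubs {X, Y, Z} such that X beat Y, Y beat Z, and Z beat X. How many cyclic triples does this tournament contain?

3

Win totals: Harlow 4, Glenholt 5, Norham 1, Ransley 0, Thorne 3, Ivins 5, Calder 3.
A club with w wins dominates both others in C(w,2) triples; summing gives 6 + 10 + 0 + 0 + 3 + 10 + 3 = 32 transitive triples.
Total triples C(7,3) = 35, so cyclic triples = 35 − 32 = 3.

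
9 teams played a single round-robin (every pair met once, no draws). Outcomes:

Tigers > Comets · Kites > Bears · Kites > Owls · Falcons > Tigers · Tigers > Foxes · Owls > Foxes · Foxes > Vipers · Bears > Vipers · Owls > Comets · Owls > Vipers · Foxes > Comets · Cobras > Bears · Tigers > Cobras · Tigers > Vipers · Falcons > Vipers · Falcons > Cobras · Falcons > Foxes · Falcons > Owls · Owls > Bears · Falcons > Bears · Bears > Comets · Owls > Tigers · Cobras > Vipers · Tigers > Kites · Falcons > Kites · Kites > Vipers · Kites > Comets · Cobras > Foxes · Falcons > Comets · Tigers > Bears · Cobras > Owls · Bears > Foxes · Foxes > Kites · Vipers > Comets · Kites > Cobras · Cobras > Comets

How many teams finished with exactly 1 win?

1

Win totals: Vipers 1, Comets 0, Tigers 6, Foxes 3, Cobras 5, Falcons 8, Kites 5, Bears 3, Owls 5.
Exactly 1: Vipers — 1 team.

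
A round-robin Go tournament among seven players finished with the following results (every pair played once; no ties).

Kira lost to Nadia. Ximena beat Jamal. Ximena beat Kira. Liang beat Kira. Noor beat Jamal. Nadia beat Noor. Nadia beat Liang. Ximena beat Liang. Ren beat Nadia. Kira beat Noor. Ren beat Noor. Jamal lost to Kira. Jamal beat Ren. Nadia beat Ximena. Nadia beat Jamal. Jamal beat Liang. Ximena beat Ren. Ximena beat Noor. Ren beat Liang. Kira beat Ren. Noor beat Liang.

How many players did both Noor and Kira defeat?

1

Noor beat: Liang, Jamal.
Kira beat: Noor, Ren, Jamal.
Both beat: Jamal — 1.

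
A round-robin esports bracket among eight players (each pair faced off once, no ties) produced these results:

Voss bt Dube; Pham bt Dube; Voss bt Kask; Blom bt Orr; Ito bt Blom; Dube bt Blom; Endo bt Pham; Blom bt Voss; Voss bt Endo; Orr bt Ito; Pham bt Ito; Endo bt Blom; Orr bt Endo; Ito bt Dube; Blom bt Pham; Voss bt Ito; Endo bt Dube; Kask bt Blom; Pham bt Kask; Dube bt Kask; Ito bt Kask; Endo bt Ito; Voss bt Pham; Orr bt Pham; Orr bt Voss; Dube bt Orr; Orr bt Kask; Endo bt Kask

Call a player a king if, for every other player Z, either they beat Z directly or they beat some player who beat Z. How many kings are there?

Voss reaches everyone (king).
Kask cannot reach Dube, Ito, Endo in two steps.
Blom reaches everyone (king).
Dube reaches everyone (king).
Ito cannot reach Endo in two steps.
Orr reaches everyone (king).
Pham cannot reach Voss, Endo in two steps.
Endo reaches everyone (king).
Kings: Voss, Blom, Dube, Orr, Endo — 5.

5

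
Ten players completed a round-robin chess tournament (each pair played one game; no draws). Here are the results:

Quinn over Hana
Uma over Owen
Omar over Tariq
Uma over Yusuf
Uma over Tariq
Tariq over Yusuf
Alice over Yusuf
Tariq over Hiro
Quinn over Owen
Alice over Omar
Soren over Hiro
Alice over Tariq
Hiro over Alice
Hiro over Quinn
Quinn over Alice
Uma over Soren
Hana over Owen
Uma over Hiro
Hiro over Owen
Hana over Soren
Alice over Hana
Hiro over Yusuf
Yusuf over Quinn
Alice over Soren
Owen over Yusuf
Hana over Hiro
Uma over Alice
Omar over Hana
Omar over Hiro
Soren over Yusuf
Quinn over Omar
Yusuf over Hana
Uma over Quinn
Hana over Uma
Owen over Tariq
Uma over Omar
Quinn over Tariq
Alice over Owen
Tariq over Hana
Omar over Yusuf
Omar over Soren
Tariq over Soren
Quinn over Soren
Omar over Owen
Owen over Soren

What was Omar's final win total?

6

Omar's results: beat Hiro, Soren, Tariq, Owen, Yusuf, Hana; lost to Uma, Alice, Quinn.
That is 6 wins.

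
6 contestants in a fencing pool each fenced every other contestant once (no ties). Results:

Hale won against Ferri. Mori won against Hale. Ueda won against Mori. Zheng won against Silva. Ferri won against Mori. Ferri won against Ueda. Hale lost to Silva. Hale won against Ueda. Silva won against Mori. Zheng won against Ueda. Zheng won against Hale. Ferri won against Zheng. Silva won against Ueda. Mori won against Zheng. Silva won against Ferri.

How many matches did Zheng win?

Zheng's results: beat Hale, Ueda, Silva; lost to Mori, Ferri.
That is 3 wins.

3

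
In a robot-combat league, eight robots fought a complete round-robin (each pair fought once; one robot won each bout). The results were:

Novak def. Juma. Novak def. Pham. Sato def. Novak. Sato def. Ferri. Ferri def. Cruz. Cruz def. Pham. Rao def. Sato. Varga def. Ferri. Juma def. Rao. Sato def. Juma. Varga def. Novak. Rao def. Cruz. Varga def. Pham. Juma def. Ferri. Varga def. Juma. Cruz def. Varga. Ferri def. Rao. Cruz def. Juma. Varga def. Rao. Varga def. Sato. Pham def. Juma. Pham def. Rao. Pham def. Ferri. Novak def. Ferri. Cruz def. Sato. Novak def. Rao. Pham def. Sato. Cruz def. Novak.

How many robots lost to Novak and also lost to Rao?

Novak beat: Juma, Pham, Ferri, Rao.
Rao beat: Cruz, Sato.
No one was beaten by both.

0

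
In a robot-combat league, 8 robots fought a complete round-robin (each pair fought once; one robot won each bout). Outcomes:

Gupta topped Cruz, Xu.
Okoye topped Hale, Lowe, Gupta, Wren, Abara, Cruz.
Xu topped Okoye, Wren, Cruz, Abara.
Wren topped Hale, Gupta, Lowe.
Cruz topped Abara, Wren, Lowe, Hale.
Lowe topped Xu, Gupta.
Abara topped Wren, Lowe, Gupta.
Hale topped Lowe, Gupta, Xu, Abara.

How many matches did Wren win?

3

Wren's results: beat Gupta, Hale, Lowe; lost to Cruz, Abara, Xu, Okoye.
That is 3 wins.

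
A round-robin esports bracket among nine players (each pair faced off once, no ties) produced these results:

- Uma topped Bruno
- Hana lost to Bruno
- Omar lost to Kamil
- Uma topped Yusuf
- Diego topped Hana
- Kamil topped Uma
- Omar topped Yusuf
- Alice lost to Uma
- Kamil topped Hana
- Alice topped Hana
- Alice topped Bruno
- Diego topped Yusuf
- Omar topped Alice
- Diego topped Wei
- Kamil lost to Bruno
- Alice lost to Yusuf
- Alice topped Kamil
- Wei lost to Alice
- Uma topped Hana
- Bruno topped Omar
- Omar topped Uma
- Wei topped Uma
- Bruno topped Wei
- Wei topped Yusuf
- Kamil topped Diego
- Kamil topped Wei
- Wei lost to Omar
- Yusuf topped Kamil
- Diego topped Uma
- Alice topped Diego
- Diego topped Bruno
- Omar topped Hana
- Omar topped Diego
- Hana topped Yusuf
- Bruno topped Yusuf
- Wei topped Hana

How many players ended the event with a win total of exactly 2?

1

Win totals: Uma 4, Hana 1, Wei 3, Omar 6, Bruno 5, Yusuf 2, Alice 5, Diego 5, Kamil 5.
Exactly 2: Yusuf — 1 player.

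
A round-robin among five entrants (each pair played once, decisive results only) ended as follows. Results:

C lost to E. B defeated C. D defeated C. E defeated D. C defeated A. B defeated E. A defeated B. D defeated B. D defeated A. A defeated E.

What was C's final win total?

1

C's results: beat A; lost to B, D, E.
That is 1 win.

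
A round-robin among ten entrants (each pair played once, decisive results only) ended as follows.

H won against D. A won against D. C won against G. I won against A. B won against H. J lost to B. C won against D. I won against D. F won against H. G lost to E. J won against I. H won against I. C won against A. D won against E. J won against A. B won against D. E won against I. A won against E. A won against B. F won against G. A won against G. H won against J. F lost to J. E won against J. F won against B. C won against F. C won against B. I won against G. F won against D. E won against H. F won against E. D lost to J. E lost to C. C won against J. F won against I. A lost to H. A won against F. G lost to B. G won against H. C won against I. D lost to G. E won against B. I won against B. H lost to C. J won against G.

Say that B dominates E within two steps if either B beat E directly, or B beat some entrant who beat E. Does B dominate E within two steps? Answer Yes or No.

Yes

B did not beat E directly.
B beat D, G, H, J. Of those, D beat E.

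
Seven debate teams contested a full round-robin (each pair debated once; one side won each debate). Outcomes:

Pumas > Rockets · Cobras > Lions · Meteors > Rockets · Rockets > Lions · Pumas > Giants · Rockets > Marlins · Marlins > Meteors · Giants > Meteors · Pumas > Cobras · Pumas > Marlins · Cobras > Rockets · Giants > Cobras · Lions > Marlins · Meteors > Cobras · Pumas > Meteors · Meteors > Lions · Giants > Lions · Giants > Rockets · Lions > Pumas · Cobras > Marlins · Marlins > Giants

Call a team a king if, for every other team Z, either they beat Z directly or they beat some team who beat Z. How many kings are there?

4

Pumas reaches everyone (king).
Rockets cannot reach Cobras in two steps.
Lions reaches everyone (king).
Giants reaches everyone (king).
Marlins cannot reach Pumas in two steps.
Meteors cannot reach Giants in two steps.
Cobras reaches everyone (king).
Kings: Pumas, Lions, Giants, Cobras — 4.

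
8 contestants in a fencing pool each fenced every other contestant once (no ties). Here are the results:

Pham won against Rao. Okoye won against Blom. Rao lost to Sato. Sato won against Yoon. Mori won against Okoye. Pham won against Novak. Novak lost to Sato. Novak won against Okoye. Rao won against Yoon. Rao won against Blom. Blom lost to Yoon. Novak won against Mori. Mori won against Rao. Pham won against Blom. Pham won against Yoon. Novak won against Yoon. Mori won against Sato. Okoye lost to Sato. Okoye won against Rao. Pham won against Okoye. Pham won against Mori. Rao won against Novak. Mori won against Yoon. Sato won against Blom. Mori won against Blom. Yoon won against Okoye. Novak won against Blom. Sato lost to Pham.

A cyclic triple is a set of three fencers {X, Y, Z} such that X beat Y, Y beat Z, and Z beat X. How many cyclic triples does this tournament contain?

4

Win totals: Pham 7, Blom 0, Novak 4, Sato 5, Okoye 2, Mori 5, Yoon 2, Rao 3.
A fencer with w wins dominates both others in C(w,2) triples; summing gives 21 + 0 + 6 + 10 + 1 + 10 + 1 + 3 = 52 transitive triples.
Total triples C(8,3) = 56, so cyclic triples = 56 − 52 = 4.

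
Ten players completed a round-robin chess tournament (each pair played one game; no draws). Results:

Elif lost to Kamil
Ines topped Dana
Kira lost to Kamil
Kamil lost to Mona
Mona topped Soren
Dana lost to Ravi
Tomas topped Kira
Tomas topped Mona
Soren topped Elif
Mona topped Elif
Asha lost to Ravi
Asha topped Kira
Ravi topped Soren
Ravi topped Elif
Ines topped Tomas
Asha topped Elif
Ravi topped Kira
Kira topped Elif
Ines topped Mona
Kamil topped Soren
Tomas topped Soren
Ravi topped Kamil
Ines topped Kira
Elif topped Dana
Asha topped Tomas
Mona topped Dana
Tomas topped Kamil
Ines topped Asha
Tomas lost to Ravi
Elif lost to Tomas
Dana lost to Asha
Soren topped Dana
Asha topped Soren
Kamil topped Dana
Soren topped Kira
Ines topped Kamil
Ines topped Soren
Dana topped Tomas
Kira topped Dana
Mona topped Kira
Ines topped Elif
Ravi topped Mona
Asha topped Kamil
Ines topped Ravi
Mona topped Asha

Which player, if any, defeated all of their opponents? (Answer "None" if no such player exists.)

Ines

Ines has 9 wins out of 9 opponents — a perfect record.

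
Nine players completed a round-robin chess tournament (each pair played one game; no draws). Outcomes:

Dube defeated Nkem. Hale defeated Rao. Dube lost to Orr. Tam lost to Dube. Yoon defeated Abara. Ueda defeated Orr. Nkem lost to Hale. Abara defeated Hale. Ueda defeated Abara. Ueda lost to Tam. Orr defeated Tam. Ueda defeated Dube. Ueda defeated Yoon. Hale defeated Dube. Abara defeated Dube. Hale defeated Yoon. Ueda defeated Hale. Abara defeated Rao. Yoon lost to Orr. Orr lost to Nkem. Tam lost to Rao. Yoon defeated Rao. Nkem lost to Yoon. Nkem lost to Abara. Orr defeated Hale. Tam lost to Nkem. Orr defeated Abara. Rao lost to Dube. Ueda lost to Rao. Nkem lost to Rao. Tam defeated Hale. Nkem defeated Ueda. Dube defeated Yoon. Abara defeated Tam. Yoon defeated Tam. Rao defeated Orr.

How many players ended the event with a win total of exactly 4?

Win totals: Tam 2, Abara 5, Orr 5, Rao 4, Ueda 5, Yoon 4, Dube 4, Hale 4, Nkem 3.
Exactly 4: Rao, Yoon, Dube, Hale — 4 players.

4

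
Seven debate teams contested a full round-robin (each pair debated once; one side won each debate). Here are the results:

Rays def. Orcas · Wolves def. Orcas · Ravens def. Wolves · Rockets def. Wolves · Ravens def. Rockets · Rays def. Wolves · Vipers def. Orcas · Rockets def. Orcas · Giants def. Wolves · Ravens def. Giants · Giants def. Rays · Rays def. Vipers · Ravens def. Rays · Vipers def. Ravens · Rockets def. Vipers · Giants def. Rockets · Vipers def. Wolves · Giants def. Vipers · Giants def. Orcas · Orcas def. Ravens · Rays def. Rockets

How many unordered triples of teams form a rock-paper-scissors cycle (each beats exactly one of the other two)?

Win totals: Ravens 4, Rays 4, Rockets 3, Wolves 1, Orcas 1, Giants 5, Vipers 3.
A team with w wins dominates both others in C(w,2) triples; summing gives 6 + 6 + 3 + 0 + 0 + 10 + 3 = 28 transitive triples.
Total triples C(7,3) = 35, so cyclic triples = 35 − 28 = 7.

7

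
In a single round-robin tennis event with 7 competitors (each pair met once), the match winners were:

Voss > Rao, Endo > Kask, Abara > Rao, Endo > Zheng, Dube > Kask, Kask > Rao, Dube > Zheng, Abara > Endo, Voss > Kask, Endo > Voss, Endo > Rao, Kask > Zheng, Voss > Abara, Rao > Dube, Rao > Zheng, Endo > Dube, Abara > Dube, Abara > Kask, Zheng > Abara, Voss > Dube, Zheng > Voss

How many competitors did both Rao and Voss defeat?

Rao beat: Zheng, Dube.
Voss beat: Rao, Kask, Dube, Abara.
Both beat: Dube — 1.

1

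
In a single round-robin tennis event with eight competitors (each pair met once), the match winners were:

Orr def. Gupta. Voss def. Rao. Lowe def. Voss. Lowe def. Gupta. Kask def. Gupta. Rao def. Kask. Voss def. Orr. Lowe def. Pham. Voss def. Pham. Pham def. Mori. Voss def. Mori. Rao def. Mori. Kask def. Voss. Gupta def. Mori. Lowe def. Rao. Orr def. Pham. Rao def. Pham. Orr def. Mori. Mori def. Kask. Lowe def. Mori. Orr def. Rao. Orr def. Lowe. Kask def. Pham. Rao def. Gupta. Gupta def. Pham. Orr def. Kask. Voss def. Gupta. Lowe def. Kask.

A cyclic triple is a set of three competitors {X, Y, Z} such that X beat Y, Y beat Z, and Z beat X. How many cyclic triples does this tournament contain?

Win totals: Orr 6, Lowe 6, Voss 5, Rao 4, Gupta 2, Kask 3, Mori 1, Pham 1.
A competitor with w wins dominates both others in C(w,2) triples; summing gives 15 + 15 + 10 + 6 + 1 + 3 + 0 + 0 = 50 transitive triples.
Total triples C(8,3) = 56, so cyclic triples = 56 − 50 = 6.

6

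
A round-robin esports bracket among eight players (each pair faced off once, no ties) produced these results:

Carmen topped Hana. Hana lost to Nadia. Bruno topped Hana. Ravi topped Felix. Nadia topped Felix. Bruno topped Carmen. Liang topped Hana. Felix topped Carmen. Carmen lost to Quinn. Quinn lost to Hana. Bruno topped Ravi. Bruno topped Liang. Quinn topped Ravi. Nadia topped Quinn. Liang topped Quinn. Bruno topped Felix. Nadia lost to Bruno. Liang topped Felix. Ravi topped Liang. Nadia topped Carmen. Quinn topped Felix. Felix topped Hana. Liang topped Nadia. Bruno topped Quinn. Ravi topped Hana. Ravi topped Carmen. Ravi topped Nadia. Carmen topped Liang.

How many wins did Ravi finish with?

5

Ravi's results: beat Nadia, Liang, Felix, Carmen, Hana; lost to Quinn, Bruno.
That is 5 wins.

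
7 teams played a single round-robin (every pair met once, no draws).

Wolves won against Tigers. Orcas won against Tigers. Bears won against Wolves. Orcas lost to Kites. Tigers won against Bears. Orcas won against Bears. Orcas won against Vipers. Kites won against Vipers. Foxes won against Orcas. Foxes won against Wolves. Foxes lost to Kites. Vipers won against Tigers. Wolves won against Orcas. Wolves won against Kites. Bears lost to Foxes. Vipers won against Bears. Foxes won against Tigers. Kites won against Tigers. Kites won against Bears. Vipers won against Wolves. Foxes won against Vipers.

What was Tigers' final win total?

1

Tigers' results: beat Bears; lost to Orcas, Wolves, Foxes, Kites, Vipers.
That is 1 win.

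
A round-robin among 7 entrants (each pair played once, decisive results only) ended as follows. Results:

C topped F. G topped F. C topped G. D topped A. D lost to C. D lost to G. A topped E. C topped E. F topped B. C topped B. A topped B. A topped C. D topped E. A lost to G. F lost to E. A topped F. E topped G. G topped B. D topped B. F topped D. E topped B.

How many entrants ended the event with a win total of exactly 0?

Win totals: A 4, B 0, C 5, D 3, E 3, F 2, G 4.
Exactly 0: B — 1 entrant.

1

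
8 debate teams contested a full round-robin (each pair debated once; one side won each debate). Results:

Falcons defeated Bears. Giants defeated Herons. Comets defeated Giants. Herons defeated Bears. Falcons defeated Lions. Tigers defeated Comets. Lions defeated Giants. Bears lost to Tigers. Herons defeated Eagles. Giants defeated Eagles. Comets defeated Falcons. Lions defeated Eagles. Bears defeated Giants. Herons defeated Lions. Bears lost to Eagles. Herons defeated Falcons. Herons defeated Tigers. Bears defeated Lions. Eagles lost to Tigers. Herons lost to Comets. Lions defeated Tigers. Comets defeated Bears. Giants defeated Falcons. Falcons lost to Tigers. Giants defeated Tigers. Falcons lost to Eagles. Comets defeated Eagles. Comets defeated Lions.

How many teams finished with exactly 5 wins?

Win totals: Herons 5, Falcons 2, Tigers 4, Eagles 2, Lions 3, Giants 4, Bears 2, Comets 6.
Exactly 5: Herons — 1 team.

1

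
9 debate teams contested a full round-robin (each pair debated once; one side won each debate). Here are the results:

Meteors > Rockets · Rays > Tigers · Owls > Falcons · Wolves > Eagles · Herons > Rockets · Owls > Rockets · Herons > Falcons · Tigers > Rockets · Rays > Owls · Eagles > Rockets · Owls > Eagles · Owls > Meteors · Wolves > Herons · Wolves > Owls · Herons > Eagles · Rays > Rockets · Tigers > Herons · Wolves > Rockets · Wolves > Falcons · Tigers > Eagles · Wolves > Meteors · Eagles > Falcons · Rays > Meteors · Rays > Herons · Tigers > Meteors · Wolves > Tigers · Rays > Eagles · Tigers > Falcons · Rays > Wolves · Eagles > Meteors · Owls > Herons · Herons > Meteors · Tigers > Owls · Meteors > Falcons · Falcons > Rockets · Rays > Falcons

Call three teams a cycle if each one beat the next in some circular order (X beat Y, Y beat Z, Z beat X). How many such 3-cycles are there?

Win totals: Herons 4, Tigers 6, Wolves 7, Owls 5, Falcons 1, Rockets 0, Eagles 3, Rays 8, Meteors 2.
A team with w wins dominates both others in C(w,2) triples; summing gives 6 + 15 + 21 + 10 + 0 + 0 + 3 + 28 + 1 = 84 transitive triples.
Total triples C(9,3) = 84, so cyclic triples = 84 − 84 = 0.

0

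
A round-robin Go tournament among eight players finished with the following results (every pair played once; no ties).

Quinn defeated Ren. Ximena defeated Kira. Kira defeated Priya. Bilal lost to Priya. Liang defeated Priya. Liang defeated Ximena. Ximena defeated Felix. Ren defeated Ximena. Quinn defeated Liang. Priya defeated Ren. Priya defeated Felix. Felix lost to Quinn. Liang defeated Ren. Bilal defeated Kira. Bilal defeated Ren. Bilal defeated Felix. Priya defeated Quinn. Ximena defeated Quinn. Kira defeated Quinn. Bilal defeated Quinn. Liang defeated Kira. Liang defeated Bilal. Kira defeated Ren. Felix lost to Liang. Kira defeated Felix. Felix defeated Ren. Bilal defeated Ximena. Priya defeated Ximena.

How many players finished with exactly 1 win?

Win totals: Priya 5, Liang 6, Felix 1, Kira 4, Ren 1, Bilal 5, Quinn 3, Ximena 3.
Exactly 1: Felix, Ren — 2 players.

2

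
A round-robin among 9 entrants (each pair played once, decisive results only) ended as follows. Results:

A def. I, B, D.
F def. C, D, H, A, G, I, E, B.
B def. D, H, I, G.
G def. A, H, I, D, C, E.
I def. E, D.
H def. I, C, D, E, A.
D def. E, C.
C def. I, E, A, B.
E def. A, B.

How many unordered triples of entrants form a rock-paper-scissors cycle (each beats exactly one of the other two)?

13

Win totals: A 3, B 4, C 4, D 2, E 2, F 8, G 6, H 5, I 2.
An entrant with w wins dominates both others in C(w,2) triples; summing gives 3 + 6 + 6 + 1 + 1 + 28 + 15 + 10 + 1 = 71 transitive triples.
Total triples C(9,3) = 84, so cyclic triples = 84 − 71 = 13.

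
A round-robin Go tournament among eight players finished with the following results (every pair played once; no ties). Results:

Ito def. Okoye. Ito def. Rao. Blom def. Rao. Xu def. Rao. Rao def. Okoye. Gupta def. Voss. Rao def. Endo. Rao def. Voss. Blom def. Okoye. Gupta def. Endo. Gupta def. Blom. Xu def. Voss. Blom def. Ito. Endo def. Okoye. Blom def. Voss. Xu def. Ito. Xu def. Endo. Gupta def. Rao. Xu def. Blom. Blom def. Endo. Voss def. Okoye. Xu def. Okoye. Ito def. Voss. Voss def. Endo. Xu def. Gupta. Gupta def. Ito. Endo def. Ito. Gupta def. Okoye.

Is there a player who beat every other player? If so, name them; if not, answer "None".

Xu has 7 wins out of 7 opponents — a perfect record.

Xu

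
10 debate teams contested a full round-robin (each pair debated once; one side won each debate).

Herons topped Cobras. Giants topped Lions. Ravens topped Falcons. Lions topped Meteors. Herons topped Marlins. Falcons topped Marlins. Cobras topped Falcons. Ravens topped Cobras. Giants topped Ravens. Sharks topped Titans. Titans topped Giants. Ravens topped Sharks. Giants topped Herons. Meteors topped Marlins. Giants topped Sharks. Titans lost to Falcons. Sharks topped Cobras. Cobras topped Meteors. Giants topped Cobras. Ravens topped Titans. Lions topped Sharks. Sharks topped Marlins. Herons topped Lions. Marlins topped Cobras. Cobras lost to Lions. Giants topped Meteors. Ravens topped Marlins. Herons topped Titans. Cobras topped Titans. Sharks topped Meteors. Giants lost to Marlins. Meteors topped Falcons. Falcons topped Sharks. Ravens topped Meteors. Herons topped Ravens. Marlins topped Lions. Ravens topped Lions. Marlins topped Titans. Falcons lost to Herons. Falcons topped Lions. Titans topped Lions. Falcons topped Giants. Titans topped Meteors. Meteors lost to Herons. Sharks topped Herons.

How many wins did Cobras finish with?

Cobras' results: beat Meteors, Titans, Falcons; lost to Ravens, Herons, Marlins, Lions, Sharks, Giants.
That is 3 wins.

3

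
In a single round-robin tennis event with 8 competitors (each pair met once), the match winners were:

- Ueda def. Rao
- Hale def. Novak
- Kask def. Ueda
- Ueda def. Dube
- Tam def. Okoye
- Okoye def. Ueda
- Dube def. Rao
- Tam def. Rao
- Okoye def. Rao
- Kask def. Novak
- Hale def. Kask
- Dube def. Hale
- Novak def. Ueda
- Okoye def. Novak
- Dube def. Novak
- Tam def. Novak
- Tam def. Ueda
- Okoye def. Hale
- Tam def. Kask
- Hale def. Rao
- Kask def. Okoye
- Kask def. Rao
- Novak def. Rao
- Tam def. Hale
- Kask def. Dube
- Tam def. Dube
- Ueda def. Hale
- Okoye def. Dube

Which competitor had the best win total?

Win totals: Ueda 3, Rao 0, Hale 3, Kask 5, Okoye 5, Dube 3, Novak 2, Tam 7.
Tam leads with 7 wins (next highest: 5).

Tam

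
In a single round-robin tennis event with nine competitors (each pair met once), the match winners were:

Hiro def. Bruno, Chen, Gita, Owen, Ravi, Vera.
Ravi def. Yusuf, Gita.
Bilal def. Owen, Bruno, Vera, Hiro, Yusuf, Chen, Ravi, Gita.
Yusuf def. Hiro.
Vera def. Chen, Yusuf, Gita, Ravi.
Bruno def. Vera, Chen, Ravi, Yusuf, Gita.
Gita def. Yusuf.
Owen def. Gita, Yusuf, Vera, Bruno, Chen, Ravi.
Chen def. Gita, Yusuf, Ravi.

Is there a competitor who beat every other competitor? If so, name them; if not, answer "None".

Bilal

Bilal has 8 wins out of 8 opponents — a perfect record.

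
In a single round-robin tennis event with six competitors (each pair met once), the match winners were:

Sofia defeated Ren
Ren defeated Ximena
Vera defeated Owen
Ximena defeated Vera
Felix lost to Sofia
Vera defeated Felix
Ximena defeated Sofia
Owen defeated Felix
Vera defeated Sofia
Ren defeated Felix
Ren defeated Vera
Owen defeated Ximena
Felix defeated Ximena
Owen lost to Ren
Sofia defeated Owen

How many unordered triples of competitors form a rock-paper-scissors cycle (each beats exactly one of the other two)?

Win totals: Sofia 3, Felix 1, Vera 3, Ren 4, Ximena 2, Owen 2.
A competitor with w wins dominates both others in C(w,2) triples; summing gives 3 + 0 + 3 + 6 + 1 + 1 = 14 transitive triples.
Total triples C(6,3) = 20, so cyclic triples = 20 − 14 = 6.

6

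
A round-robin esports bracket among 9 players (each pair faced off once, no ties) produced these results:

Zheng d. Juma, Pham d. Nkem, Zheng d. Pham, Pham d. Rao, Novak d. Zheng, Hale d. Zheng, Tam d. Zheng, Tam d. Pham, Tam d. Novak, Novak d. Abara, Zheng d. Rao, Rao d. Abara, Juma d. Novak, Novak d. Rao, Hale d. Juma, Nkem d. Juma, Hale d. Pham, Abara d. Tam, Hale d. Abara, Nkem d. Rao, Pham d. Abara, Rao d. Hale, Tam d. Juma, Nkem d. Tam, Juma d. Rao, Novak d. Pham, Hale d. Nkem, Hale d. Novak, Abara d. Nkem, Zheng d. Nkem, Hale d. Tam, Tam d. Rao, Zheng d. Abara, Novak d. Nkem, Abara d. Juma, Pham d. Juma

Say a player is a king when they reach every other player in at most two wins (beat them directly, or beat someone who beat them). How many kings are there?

Hale reaches everyone (king).
Novak reaches everyone (king).
Rao reaches everyone (king).
Juma cannot reach Tam in two steps.
Pham cannot reach Zheng in two steps.
Tam reaches everyone (king).
Nkem reaches everyone (king).
Abara cannot reach Hale in two steps.
Zheng reaches everyone (king).
Kings: Hale, Novak, Rao, Tam, Nkem, Zheng — 6.

6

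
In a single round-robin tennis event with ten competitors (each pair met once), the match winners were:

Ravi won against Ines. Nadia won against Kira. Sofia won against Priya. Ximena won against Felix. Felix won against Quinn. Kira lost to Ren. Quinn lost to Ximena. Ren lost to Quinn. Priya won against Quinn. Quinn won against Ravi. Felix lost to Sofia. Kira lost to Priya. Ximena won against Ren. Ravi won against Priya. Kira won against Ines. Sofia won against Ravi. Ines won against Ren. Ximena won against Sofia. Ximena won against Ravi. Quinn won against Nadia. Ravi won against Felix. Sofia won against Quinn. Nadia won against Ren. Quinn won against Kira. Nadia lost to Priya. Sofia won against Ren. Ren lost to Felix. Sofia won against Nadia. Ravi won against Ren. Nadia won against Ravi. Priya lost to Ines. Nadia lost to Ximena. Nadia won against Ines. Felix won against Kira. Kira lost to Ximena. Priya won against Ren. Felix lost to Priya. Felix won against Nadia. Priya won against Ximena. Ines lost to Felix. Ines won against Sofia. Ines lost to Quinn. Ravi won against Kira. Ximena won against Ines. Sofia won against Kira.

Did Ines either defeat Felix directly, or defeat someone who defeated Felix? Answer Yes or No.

Ines did not beat Felix directly.
Ines beat Sofia, Priya, Ren. Of those, Sofia beat Felix.

Yes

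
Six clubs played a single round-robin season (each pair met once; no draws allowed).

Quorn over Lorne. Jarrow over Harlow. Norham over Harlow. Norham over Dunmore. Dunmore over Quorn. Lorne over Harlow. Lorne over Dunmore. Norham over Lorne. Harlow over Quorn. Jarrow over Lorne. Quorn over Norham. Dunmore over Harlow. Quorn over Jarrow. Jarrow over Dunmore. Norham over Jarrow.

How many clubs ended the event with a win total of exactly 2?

2

Win totals: Lorne 2, Jarrow 3, Dunmore 2, Harlow 1, Quorn 3, Norham 4.
Exactly 2: Lorne, Dunmore — 2 clubs.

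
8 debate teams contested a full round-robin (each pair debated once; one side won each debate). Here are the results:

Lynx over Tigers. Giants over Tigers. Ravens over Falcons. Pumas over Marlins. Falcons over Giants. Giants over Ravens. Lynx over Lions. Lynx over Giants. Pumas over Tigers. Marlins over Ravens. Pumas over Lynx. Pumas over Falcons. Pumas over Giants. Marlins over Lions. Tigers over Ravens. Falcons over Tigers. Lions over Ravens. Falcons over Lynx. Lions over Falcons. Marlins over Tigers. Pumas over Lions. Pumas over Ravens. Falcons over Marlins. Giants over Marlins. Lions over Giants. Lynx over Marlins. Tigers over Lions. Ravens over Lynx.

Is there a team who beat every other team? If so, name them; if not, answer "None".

Pumas

Pumas has 7 wins out of 7 opponents — a perfect record.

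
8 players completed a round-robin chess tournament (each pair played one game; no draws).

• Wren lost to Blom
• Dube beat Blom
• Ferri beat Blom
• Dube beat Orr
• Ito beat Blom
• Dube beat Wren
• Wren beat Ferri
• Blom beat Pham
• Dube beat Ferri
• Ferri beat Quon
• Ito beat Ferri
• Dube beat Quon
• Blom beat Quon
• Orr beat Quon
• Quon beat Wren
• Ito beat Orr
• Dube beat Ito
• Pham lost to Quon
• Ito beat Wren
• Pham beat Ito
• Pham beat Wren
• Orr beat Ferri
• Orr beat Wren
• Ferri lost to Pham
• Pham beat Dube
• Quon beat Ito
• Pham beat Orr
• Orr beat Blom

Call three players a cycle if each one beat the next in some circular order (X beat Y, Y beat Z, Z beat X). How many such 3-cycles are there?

12

Win totals: Blom 3, Quon 3, Pham 5, Ito 4, Dube 6, Ferri 2, Wren 1, Orr 4.
A player with w wins dominates both others in C(w,2) triples; summing gives 3 + 3 + 10 + 6 + 15 + 1 + 0 + 6 = 44 transitive triples.
Total triples C(8,3) = 56, so cyclic triples = 56 − 44 = 12.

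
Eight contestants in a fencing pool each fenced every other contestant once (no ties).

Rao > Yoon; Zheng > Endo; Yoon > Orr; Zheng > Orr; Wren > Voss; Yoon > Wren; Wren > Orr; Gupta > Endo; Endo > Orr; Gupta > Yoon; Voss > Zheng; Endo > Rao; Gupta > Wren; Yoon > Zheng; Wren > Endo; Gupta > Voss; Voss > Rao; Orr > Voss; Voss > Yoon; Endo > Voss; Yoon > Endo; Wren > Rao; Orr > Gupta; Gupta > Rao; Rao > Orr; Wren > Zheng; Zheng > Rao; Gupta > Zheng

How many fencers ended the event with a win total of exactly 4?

Win totals: Yoon 4, Endo 3, Orr 2, Voss 3, Gupta 6, Wren 5, Rao 2, Zheng 3.
Exactly 4: Yoon — 1 fencer.

1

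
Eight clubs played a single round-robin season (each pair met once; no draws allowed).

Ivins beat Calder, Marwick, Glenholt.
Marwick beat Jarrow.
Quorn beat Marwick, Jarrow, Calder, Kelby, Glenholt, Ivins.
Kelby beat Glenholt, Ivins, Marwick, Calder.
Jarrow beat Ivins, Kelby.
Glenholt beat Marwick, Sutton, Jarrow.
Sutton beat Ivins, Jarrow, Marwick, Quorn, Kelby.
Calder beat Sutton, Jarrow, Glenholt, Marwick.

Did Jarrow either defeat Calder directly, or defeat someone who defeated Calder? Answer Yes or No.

Yes

Jarrow did not beat Calder directly.
Jarrow beat Kelby, Ivins. Of those, Kelby beat Calder.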